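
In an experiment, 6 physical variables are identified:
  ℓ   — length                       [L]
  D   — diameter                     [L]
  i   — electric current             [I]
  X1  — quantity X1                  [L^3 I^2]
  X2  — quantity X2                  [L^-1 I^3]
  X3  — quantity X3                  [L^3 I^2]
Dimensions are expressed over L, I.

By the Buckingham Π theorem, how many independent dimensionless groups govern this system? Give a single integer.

4

Write exponents as rows L,I / cols ℓ,D,i,X1,X2,X3:
  L: [ 1  1  0  3 -1  3]
  I: [ 0  0  1  2  3  2]
Echelon form has 2 nonzero rows (pivots: ℓ,i)
n=6, r=2 ⇒ 4 dimensionless groups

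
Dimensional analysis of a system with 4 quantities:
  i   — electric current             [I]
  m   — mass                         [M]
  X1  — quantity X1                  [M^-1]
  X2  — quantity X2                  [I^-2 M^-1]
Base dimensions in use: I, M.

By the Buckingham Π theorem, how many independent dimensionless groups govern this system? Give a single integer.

2

Write exponents as rows I,M / cols i,m,X1,X2:
  I: [ 1  0  0 -2]
  M: [ 0  1 -1 -1]
Echelon form has 2 nonzero rows (pivots: i,m)
4 vars − rank 2 = 2 Π groups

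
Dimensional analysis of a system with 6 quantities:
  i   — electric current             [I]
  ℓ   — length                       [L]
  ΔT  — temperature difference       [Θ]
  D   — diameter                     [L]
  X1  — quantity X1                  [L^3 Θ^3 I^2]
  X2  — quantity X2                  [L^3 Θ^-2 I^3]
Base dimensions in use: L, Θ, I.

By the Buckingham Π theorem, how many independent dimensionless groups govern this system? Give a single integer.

3

Write exponents as rows L,Θ,I / cols i,ℓ,ΔT,D,X1,X2:
  L: [ 0  1  0  1  3  3]
  Θ: [ 0  0  1  0  3 -2]
  I: [ 1  0  0  0  2  3]
Row reduction gives pivot columns i,ℓ,ΔT; rank = 3
Π count = n − r = 6 − 3 = 3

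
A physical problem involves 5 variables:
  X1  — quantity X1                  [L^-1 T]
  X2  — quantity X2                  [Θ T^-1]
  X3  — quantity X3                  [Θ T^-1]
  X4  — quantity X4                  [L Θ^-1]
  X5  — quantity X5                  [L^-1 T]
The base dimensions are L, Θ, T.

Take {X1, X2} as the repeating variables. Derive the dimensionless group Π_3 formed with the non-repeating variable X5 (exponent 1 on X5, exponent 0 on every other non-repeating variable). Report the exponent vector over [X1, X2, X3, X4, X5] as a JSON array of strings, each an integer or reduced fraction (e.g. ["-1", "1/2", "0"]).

["-1", "0", "0", "0", "1"]

Write exponents as rows L,Θ,T / cols X1,X2,X3,X4,X5:
  L: [-1  0  0  1 -1]
  Θ: [ 0  1  1 -1  0]
  T: [ 1 -1 -1  0  1]
Echelon form has 2 nonzero rows (pivots: X1,X2)
Pivot set = {X1,X2}, free = {X3,X4,X5}
RREF:
  r0: [   1    0    0   -1    1]
  r1: [   0    1    1   -1    0]
  r2: [   0    0    0    0    0]
Fix exponent of X5 at 1, X3 at 0, X4 at 0; solve each RREF row for its pivot's exponent:
  r0: exp(X1) + (1)·1 = 0 ⇒ exp(X1) = -1
  r1: exp(X2) + (0)·1 = 0 ⇒ exp(X2) = 0
Π_3 = X1^-1 · X5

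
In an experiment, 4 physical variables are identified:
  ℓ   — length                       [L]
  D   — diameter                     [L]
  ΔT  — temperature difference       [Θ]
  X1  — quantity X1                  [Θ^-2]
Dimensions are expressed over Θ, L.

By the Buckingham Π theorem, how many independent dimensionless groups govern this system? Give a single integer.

Exponent matrix [Θ,L] × [ℓ,D,ΔT,X1]:
  Θ: [ 0  0  1 -2]
  L: [ 1  1  0  0]
Echelon form has 2 nonzero rows (pivots: ℓ,ΔT)
4 vars − rank 2 = 2 Π groups

2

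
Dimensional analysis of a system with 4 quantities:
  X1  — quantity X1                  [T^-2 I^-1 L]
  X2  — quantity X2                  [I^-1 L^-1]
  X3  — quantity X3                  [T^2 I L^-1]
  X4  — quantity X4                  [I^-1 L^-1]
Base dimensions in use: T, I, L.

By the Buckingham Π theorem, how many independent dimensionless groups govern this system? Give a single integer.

Exponent matrix [T,I,L] × [X1,X2,X3,X4]:
  T: [-2  0  2  0]
  I: [-1 -1  1 -1]
  L: [ 1 -1 -1 -1]
Echelon form has 2 nonzero rows (pivots: X1,X2)
Π count = n − r = 4 − 2 = 2

2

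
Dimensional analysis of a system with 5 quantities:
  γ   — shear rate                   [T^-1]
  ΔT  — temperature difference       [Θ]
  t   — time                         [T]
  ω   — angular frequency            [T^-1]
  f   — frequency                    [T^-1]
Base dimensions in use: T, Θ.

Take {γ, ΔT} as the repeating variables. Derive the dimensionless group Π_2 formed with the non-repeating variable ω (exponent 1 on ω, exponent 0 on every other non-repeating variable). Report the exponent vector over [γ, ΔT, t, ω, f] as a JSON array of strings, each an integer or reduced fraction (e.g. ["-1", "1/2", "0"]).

["-1", "0", "0", "1", "0"]

Dimensional matrix (T×Θ by γ×ΔT×t×ω×f):
  T: [-1  0  1 -1 -1]
  Θ: [ 0  1  0  0  0]
Row reduction gives pivot columns γ,ΔT; rank = 2
Pivot set = {γ,ΔT}, free = {t,ω,f}
RREF:
  r0: [   1    0   -1    1    1]
  r1: [   0    1    0    0    0]
Fix exponent of ω at 1, t at 0, f at 0; solve each RREF row for its pivot's exponent:
  r0: exp(γ) + (1)·1 = 0 ⇒ exp(γ) = -1
  r1: exp(ΔT) + (0)·1 = 0 ⇒ exp(ΔT) = 0
Π_2 = γ^-1 · ω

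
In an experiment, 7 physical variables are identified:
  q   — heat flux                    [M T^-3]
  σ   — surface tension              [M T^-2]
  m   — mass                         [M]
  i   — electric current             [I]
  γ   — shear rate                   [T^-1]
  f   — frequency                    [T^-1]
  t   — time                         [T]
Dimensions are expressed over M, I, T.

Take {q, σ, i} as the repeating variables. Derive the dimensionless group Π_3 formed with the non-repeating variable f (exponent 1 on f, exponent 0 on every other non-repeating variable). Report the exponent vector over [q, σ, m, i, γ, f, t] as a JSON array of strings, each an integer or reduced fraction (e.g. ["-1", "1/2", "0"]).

["-1", "1", "0", "0", "0", "1", "0"]

Exponent matrix [M,I,T] × [q,σ,m,i,γ,f,t]:
  M: [ 1  1  1  0  0  0  0]
  I: [ 0  0  0  1  0  0  0]
  T: [-3 -2  0  0 -1 -1  1]
RREF → pivots at {q,σ,i} ⇒ r = 3
Pivot set = {q,σ,i}, free = {m,γ,f,t}
RREF:
  r0: [   1    0   -2    0    1    1   -1]
  r1: [   0    1    3    0   -1   -1    1]
  r2: [   0    0    0    1    0    0    0]
Fix exponent of f at 1, m at 0, γ at 0, t at 0; solve each RREF row for its pivot's exponent:
  r0: exp(q) + (1)·1 = 0 ⇒ exp(q) = -1
  r1: exp(σ) + (-1)·1 = 0 ⇒ exp(σ) = 1
  r2: exp(i) + (0)·1 = 0 ⇒ exp(i) = 0
Π_3 = q^-1 · σ · f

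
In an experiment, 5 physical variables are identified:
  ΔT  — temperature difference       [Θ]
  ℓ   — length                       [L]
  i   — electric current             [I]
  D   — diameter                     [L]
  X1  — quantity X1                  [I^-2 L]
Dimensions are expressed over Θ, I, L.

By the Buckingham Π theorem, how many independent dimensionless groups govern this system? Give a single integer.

Write exponents as rows Θ,I,L / cols ΔT,ℓ,i,D,X1:
  Θ: [ 1  0  0  0  0]
  I: [ 0  0  1  0 -2]
  L: [ 0  1  0  1  1]
Echelon form has 3 nonzero rows (pivots: ΔT,ℓ,i)
5 vars − rank 3 = 2 Π groups

2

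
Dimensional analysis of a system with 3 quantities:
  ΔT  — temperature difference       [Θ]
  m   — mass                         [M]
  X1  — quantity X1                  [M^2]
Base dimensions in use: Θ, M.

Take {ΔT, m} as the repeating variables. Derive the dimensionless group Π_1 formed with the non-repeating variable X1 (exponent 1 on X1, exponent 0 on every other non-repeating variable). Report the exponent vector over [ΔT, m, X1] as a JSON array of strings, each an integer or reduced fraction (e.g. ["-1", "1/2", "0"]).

Dimensional matrix (Θ×M by ΔT×m×X1):
  Θ: [ 1  0  0]
  M: [ 0  1  2]
Row reduction gives pivot columns ΔT,m; rank = 2
Repeat: ΔT,m; free: X1
RREF:
  r0: [   1    0    0]
  r1: [   0    1    2]
Fix exponent of X1 at 1; solve each RREF row for its pivot's exponent:
  r0: exp(ΔT) + (0)·1 = 0 ⇒ exp(ΔT) = 0
  r1: exp(m) + (2)·1 = 0 ⇒ exp(m) = -2
Π_1 = m^-2 · X1

["0", "-2", "1"]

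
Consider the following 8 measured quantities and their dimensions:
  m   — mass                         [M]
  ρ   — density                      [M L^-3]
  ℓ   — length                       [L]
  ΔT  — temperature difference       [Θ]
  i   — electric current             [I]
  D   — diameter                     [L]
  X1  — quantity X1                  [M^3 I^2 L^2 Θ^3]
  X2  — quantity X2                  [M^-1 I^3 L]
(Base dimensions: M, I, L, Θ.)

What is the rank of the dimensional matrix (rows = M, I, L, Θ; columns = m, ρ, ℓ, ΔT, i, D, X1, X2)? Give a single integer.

4

Write exponents as rows M,I,L,Θ / cols m,ρ,ℓ,ΔT,i,D,X1,X2:
  M: [ 1  1  0  0  0  0  3 -1]
  I: [ 0  0  0  0  1  0  2  3]
  L: [ 0 -3  1  0  0  1  2  1]
  Θ: [ 0  0  0  1  0  0  3  0]
RREF → pivots at {m,ρ,ΔT,i} ⇒ r = 4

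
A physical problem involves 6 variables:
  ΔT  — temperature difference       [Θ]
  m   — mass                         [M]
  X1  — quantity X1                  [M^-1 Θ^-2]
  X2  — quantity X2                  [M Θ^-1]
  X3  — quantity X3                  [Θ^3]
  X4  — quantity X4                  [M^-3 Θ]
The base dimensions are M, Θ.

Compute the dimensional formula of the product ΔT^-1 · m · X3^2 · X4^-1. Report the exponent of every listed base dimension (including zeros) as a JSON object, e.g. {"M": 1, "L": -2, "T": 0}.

Write exponents as rows M,Θ / cols ΔT,m,X1,X2,X3,X4:
  M: [ 0  1 -1  1  0 -3]
  Θ: [ 1  0 -2 -1  3  1]
  [M]: (-1)·0+(1)·1+(2)·0+(-1)·-3 = 4
  [Θ]: (-1)·1+(1)·0+(2)·3+(-1)·1 = 4
⇒ M^4 Θ^4

{"M": 4, "Θ": 4}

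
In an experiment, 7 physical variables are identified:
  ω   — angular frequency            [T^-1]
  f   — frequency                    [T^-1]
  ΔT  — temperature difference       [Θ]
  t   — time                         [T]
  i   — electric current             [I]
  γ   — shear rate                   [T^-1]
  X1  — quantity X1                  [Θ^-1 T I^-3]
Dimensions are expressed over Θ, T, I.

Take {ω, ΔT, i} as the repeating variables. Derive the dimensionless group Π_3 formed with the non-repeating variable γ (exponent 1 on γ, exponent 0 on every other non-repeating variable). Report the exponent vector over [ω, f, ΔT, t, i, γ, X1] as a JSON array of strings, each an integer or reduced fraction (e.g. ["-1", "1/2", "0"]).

["-1", "0", "0", "0", "0", "1", "0"]

Exponent matrix [Θ,T,I] × [ω,f,ΔT,t,i,γ,X1]:
  Θ: [ 0  0  1  0  0  0 -1]
  T: [-1 -1  0  1  0 -1  1]
  I: [ 0  0  0  0  1  0 -3]
Echelon form has 3 nonzero rows (pivots: ω,ΔT,i)
Pivot set = {ω,ΔT,i}, free = {f,t,γ,X1}
RREF:
  r0: [   1    1    0   -1    0    1   -1]
  r1: [   0    0    1    0    0    0   -1]
  r2: [   0    0    0    0    1    0   -3]
Fix exponent of γ at 1, f at 0, t at 0, X1 at 0; solve each RREF row for its pivot's exponent:
  r0: exp(ω) + (1)·1 = 0 ⇒ exp(ω) = -1
  r1: exp(ΔT) + (0)·1 = 0 ⇒ exp(ΔT) = 0
  r2: exp(i) + (0)·1 = 0 ⇒ exp(i) = 0
Π_3 = ω^-1 · γ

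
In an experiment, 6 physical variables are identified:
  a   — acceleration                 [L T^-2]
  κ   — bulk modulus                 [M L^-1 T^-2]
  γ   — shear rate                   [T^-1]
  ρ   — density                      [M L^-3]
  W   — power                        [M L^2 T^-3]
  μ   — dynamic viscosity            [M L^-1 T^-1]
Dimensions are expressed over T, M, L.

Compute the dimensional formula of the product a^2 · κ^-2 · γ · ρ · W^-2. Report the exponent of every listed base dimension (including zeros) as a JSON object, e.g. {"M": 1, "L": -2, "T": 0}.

Dimensional matrix (T×M×L by a×κ×γ×ρ×W×μ):
  T: [-2 -2 -1  0 -3 -1]
  M: [ 0  1  0  1  1  1]
  L: [ 1 -1  0 -3  2 -1]
  [T]: (2)·-2+(-2)·-2+(1)·-1+(1)·0+(-2)·-3 = 5
  [M]: (2)·0+(-2)·1+(1)·0+(1)·1+(-2)·1 = -3
  [L]: (2)·1+(-2)·-1+(1)·0+(1)·-3+(-2)·2 = -3
⇒ T^5 M^-3 L^-3

{"T": 5, "M": -3, "L": -3}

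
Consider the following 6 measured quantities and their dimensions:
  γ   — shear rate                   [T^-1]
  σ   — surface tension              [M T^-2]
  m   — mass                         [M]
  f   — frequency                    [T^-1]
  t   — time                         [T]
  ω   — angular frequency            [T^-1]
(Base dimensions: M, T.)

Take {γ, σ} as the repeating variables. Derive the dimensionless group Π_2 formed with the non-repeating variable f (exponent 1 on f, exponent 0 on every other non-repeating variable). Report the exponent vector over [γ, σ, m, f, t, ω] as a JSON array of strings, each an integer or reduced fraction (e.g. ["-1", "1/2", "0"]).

["-1", "0", "0", "1", "0", "0"]

Write exponents as rows M,T / cols γ,σ,m,f,t,ω:
  M: [ 0  1  1  0  0  0]
  T: [-1 -2  0 -1  1 -1]
RREF → pivots at {γ,σ} ⇒ r = 2
Repeat: γ,σ; free: m,f,t,ω
RREF:
  r0: [   1    0   -2    1   -1    1]
  r1: [   0    1    1    0    0    0]
Fix exponent of f at 1, m at 0, t at 0, ω at 0; solve each RREF row for its pivot's exponent:
  r0: exp(γ) + (1)·1 = 0 ⇒ exp(γ) = -1
  r1: exp(σ) + (0)·1 = 0 ⇒ exp(σ) = 0
Π_2 = γ^-1 · f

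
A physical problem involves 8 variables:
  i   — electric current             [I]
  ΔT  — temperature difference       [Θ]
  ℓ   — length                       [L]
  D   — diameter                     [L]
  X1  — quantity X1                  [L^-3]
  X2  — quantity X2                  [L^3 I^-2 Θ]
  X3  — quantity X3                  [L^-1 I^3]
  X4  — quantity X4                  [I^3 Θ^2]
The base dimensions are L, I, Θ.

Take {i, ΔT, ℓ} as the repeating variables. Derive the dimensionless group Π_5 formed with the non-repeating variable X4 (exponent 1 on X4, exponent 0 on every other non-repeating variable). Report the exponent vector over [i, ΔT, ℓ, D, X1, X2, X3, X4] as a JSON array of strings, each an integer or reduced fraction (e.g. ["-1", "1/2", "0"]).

Exponent matrix [L,I,Θ] × [i,ΔT,ℓ,D,X1,X2,X3,X4]:
  L: [ 0  0  1  1 -3  3 -1  0]
  I: [ 1  0  0  0  0 -2  3  3]
  Θ: [ 0  1  0  0  0  1  0  2]
Echelon form has 3 nonzero rows (pivots: i,ΔT,ℓ)
Pivot set = {i,ΔT,ℓ}, free = {D,X1,X2,X3,X4}
RREF:
  r0: [   1    0    0    0    0   -2    3    3]
  r1: [   0    1    0    0    0    1    0    2]
  r2: [   0    0    1    1   -3    3   -1    0]
Fix exponent of X4 at 1, D at 0, X1 at 0, X2 at 0, X3 at 0; solve each RREF row for its pivot's exponent:
  r0: exp(i) + (3)·1 = 0 ⇒ exp(i) = -3
  r1: exp(ΔT) + (2)·1 = 0 ⇒ exp(ΔT) = -2
  r2: exp(ℓ) + (0)·1 = 0 ⇒ exp(ℓ) = 0
Π_5 = i^-3 · ΔT^-2 · X4

["-3", "-2", "0", "0", "0", "0", "0", "1"]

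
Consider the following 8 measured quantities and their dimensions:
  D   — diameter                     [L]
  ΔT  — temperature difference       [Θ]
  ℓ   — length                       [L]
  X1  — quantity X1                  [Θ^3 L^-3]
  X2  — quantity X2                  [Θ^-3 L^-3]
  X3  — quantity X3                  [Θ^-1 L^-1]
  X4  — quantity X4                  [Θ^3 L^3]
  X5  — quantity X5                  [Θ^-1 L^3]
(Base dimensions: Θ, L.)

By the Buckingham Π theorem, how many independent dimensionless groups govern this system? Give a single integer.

6

Dimensional matrix (Θ×L by D×ΔT×ℓ×X1×X2×X3×X4×X5):
  Θ: [ 0  1  0  3 -3 -1  3 -1]
  L: [ 1  0  1 -3 -3 -1  3  3]
Row reduction gives pivot columns D,ΔT; rank = 2
n=8, r=2 ⇒ 6 dimensionless groups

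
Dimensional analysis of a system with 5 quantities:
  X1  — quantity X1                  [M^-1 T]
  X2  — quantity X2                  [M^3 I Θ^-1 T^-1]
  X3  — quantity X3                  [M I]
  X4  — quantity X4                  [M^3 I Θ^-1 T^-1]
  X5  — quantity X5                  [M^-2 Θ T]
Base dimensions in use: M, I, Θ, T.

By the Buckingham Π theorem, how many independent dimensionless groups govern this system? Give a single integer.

Exponent matrix [M,I,Θ,T] × [X1,X2,X3,X4,X5]:
  M: [-1  3  1  3 -2]
  I: [ 0  1  1  1  0]
  Θ: [ 0 -1  0 -1  1]
  T: [ 1 -1  0 -1  1]
Row reduction gives pivot columns X1,X2,X3; rank = 3
5 vars − rank 3 = 2 Π groups

2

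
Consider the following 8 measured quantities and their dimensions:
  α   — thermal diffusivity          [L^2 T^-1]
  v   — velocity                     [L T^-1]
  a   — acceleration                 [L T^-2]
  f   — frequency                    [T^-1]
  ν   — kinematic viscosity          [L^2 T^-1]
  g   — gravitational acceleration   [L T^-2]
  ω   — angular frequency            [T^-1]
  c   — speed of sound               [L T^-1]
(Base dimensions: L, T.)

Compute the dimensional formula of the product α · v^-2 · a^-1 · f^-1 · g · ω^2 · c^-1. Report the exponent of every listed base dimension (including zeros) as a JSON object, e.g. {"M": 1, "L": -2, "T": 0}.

Exponent matrix [L,T] × [α,v,a,f,ν,g,ω,c]:
  L: [ 2  1  1  0  2  1  0  1]
  T: [-1 -1 -2 -1 -1 -2 -1 -1]
  [L]: (1)·2+(-2)·1+(-1)·1+(-1)·0+(1)·1+(2)·0+(-1)·1 = -1
  [T]: (1)·-1+(-2)·-1+(-1)·-2+(-1)·-1+(1)·-2+(2)·-1+(-1)·-1 = 1
⇒ L^-1 T

{"L": -1, "T": 1}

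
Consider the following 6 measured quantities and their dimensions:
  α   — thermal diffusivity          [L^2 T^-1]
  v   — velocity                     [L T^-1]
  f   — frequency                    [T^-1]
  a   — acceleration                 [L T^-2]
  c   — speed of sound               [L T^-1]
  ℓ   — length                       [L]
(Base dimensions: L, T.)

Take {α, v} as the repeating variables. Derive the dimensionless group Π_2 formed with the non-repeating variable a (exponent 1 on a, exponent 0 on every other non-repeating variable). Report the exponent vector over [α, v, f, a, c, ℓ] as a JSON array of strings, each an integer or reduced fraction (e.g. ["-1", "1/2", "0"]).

Write exponents as rows L,T / cols α,v,f,a,c,ℓ:
  L: [ 2  1  0  1  1  1]
  T: [-1 -1 -1 -2 -1  0]
RREF → pivots at {α,v} ⇒ r = 2
Pivot set = {α,v}, free = {f,a,c,ℓ}
RREF:
  r0: [   1    0   -1   -1    0    1]
  r1: [   0    1    2    3    1   -1]
Fix exponent of a at 1, f at 0, c at 0, ℓ at 0; solve each RREF row for its pivot's exponent:
  r0: exp(α) + (-1)·1 = 0 ⇒ exp(α) = 1
  r1: exp(v) + (3)·1 = 0 ⇒ exp(v) = -3
Π_2 = α · v^-3 · a

["1", "-3", "0", "1", "0", "0"]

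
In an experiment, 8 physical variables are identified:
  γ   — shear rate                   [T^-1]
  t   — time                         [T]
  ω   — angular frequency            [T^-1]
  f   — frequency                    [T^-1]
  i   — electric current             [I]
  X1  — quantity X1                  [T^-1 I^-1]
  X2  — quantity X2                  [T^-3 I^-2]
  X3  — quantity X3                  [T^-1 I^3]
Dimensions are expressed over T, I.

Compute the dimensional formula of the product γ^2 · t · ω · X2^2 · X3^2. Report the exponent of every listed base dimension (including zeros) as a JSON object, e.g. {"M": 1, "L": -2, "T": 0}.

{"T": -10, "I": 2}

Exponent matrix [T,I] × [γ,t,ω,f,i,X1,X2,X3]:
  T: [-1  1 -1 -1  0 -1 -3 -1]
  I: [ 0  0  0  0  1 -1 -2  3]
  [T]: (2)·-1+(1)·1+(1)·-1+(2)·-3+(2)·-1 = -10
  [I]: (2)·0+(1)·0+(1)·0+(2)·-2+(2)·3 = 2
⇒ T^-10 I^2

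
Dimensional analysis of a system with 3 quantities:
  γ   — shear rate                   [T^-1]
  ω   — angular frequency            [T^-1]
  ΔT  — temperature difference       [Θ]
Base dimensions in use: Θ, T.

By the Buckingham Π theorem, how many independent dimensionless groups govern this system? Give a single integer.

1

Dimensional matrix (Θ×T by γ×ω×ΔT):
  Θ: [ 0  0  1]
  T: [-1 -1  0]
Echelon form has 2 nonzero rows (pivots: γ,ΔT)
Π count = n − r = 3 − 2 = 1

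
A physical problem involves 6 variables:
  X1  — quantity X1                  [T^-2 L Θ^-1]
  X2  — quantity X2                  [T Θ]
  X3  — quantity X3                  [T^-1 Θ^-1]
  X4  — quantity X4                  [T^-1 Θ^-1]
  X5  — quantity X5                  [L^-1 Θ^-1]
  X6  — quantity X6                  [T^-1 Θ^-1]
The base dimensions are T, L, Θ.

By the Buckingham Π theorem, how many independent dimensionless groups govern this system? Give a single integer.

Exponent matrix [T,L,Θ] × [X1,X2,X3,X4,X5,X6]:
  T: [-2  1 -1 -1  0 -1]
  L: [ 1  0  0  0 -1  0]
  Θ: [-1  1 -1 -1 -1 -1]
RREF → pivots at {X1,X2} ⇒ r = 2
6 vars − rank 2 = 4 Π groups

4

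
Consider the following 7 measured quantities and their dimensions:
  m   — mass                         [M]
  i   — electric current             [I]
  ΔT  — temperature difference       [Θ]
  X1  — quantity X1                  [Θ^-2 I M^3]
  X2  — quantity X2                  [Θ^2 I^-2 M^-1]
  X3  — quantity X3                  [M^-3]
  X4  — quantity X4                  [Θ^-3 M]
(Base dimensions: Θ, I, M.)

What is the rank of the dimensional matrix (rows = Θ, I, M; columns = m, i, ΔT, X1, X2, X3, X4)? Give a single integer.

3

Write exponents as rows Θ,I,M / cols m,i,ΔT,X1,X2,X3,X4:
  Θ: [ 0  0  1 -2  2  0 -3]
  I: [ 0  1  0  1 -2  0  0]
  M: [ 1  0  0  3 -1 -3  1]
RREF → pivots at {m,i,ΔT} ⇒ r = 3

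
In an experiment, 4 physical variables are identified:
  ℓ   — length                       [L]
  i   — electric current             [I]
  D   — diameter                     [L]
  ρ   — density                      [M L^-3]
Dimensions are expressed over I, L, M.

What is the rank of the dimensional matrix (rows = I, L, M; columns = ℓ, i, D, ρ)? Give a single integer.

3

Exponent matrix [I,L,M] × [ℓ,i,D,ρ]:
  I: [ 0  1  0  0]
  L: [ 1  0  1 -3]
  M: [ 0  0  0  1]
Echelon form has 3 nonzero rows (pivots: ℓ,i,ρ)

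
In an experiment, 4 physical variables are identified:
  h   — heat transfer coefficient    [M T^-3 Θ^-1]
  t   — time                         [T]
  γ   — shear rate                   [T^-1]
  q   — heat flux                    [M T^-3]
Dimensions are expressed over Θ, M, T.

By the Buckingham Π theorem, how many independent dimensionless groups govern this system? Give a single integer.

Exponent matrix [Θ,M,T] × [h,t,γ,q]:
  Θ: [-1  0  0  0]
  M: [ 1  0  0  1]
  T: [-3  1 -1 -3]
Echelon form has 3 nonzero rows (pivots: h,t,q)
Π count = n − r = 4 − 3 = 1

1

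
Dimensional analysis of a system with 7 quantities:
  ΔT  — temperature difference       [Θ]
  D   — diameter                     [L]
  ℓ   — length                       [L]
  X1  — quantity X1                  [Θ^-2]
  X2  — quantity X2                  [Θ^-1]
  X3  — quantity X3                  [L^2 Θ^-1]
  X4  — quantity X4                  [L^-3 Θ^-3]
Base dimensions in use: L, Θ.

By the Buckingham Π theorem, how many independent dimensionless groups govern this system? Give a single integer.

5

Exponent matrix [L,Θ] × [ΔT,D,ℓ,X1,X2,X3,X4]:
  L: [ 0  1  1  0  0  2 -3]
  Θ: [ 1  0  0 -2 -1 -1 -3]
Echelon form has 2 nonzero rows (pivots: ΔT,D)
Π count = n − r = 7 − 2 = 5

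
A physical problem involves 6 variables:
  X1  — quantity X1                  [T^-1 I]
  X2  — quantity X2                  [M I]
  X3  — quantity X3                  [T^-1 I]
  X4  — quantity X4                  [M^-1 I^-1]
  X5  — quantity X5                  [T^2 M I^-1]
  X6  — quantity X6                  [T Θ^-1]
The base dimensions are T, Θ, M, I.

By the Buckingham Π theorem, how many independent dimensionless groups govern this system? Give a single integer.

Write exponents as rows T,Θ,M,I / cols X1,X2,X3,X4,X5,X6:
  T: [-1  0 -1  0  2  1]
  Θ: [ 0  0  0  0  0 -1]
  M: [ 0  1  0 -1  1  0]
  I: [ 1  1  1 -1 -1  0]
Echelon form has 3 nonzero rows (pivots: X1,X2,X6)
6 vars − rank 3 = 3 Π groups

3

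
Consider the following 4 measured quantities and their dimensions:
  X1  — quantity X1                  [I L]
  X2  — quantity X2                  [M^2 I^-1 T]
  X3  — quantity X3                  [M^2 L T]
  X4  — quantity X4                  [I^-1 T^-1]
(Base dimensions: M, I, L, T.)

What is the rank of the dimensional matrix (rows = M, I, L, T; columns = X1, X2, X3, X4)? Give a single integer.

3

Dimensional matrix (M×I×L×T by X1×X2×X3×X4):
  M: [ 0  2  2  0]
  I: [ 1 -1  0 -1]
  L: [ 1  0  1  0]
  T: [ 0  1  1 -1]
RREF → pivots at {X1,X2,X4} ⇒ r = 3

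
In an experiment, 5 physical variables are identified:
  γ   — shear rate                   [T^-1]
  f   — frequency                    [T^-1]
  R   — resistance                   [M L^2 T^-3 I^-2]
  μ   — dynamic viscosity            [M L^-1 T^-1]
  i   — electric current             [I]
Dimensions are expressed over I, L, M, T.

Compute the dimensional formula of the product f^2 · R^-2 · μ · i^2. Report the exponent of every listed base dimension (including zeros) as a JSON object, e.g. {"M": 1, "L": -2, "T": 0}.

{"I": 6, "L": -5, "M": -1, "T": 3}

Exponent matrix [I,L,M,T] × [γ,f,R,μ,i]:
  I: [ 0  0 -2  0  1]
  L: [ 0  0  2 -1  0]
  M: [ 0  0  1  1  0]
  T: [-1 -1 -3 -1  0]
  [I]: (2)·0+(-2)·-2+(1)·0+(2)·1 = 6
  [L]: (2)·0+(-2)·2+(1)·-1+(2)·0 = -5
  [M]: (2)·0+(-2)·1+(1)·1+(2)·0 = -1
  [T]: (2)·-1+(-2)·-3+(1)·-1+(2)·0 = 3
⇒ I^6 L^-5 M^-1 T^3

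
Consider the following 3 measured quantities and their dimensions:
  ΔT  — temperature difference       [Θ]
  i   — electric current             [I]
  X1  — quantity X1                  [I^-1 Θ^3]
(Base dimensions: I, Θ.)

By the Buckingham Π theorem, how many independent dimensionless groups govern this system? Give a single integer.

Write exponents as rows I,Θ / cols ΔT,i,X1:
  I: [ 0  1 -1]
  Θ: [ 1  0  3]
Echelon form has 2 nonzero rows (pivots: ΔT,i)
n=3, r=2 ⇒ 1 dimensionless group

1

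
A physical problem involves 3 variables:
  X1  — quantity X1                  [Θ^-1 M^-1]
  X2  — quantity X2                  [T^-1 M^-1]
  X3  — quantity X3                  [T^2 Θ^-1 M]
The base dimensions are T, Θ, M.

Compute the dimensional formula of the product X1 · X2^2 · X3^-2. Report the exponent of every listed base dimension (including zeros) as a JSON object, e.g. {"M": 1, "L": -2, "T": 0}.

Write exponents as rows T,Θ,M / cols X1,X2,X3:
  T: [ 0 -1  2]
  Θ: [-1  0 -1]
  M: [-1 -1  1]
  [T]: (1)·0+(2)·-1+(-2)·2 = -6
  [Θ]: (1)·-1+(2)·0+(-2)·-1 = 1
  [M]: (1)·-1+(2)·-1+(-2)·1 = -5
⇒ T^-6 Θ M^-5

{"T": -6, "Θ": 1, "M": -5}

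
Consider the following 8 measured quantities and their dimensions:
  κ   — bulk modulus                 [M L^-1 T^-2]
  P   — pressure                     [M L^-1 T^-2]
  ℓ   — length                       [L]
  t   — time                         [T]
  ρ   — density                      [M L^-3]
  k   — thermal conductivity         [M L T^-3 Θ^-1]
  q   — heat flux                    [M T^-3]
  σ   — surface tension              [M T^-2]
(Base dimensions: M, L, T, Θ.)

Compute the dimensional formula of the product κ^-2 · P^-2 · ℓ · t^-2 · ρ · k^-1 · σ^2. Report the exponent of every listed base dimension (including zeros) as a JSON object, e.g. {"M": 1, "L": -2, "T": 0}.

Dimensional matrix (M×L×T×Θ by κ×P×ℓ×t×ρ×k×q×σ):
  M: [ 1  1  0  0  1  1  1  1]
  L: [-1 -1  1  0 -3  1  0  0]
  T: [-2 -2  0  1  0 -3 -3 -2]
  Θ: [ 0  0  0  0  0 -1  0  0]
  [M]: (-2)·1+(-2)·1+(1)·0+(-2)·0+(1)·1+(-1)·1+(2)·1 = -2
  [L]: (-2)·-1+(-2)·-1+(1)·1+(-2)·0+(1)·-3+(-1)·1+(2)·0 = 1
  [T]: (-2)·-2+(-2)·-2+(1)·0+(-2)·1+(1)·0+(-1)·-3+(2)·-2 = 5
  [Θ]: (-2)·0+(-2)·0+(1)·0+(-2)·0+(1)·0+(-1)·-1+(2)·0 = 1
⇒ M^-2 L T^5 Θ

{"M": -2, "L": 1, "T": 5, "Θ": 1}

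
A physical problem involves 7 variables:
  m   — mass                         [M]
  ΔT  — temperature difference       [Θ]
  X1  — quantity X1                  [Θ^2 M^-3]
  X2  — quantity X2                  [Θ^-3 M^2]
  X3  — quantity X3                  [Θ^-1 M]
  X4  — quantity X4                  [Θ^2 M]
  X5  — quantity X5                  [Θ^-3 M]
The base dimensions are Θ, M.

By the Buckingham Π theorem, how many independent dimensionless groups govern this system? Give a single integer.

5

Exponent matrix [Θ,M] × [m,ΔT,X1,X2,X3,X4,X5]:
  Θ: [ 0  1  2 -3 -1  2 -3]
  M: [ 1  0 -3  2  1  1  1]
Row reduction gives pivot columns m,ΔT; rank = 2
n=7, r=2 ⇒ 5 dimensionless groups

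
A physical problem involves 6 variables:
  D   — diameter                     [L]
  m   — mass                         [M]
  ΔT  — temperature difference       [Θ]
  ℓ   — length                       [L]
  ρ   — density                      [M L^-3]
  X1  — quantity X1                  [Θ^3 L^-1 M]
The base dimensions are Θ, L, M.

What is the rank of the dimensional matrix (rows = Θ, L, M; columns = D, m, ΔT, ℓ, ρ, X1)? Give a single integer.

3

Exponent matrix [Θ,L,M] × [D,m,ΔT,ℓ,ρ,X1]:
  Θ: [ 0  0  1  0  0  3]
  L: [ 1  0  0  1 -3 -1]
  M: [ 0  1  0  0  1  1]
Row reduction gives pivot columns D,m,ΔT; rank = 3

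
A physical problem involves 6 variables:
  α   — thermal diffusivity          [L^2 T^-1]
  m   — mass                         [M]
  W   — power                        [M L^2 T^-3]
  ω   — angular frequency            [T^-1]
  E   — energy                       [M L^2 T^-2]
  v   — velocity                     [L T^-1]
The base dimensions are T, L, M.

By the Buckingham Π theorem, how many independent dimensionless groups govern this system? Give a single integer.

Exponent matrix [T,L,M] × [α,m,W,ω,E,v]:
  T: [-1  0 -3 -1 -2 -1]
  L: [ 2  0  2  0  2  1]
  M: [ 0  1  1  0  1  0]
RREF → pivots at {α,m,W} ⇒ r = 3
n=6, r=3 ⇒ 3 dimensionless groups

3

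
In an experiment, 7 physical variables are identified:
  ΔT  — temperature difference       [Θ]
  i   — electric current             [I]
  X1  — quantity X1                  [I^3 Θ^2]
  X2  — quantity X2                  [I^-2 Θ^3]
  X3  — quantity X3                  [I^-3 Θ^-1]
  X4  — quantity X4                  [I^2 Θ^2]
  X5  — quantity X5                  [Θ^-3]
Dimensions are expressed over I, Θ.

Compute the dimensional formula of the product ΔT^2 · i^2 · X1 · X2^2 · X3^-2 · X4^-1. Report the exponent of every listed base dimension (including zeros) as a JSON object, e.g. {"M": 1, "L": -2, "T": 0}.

Write exponents as rows I,Θ / cols ΔT,i,X1,X2,X3,X4,X5:
  I: [ 0  1  3 -2 -3  2  0]
  Θ: [ 1  0  2  3 -1  2 -3]
  [I]: (2)·0+(2)·1+(1)·3+(2)·-2+(-2)·-3+(-1)·2 = 5
  [Θ]: (2)·1+(2)·0+(1)·2+(2)·3+(-2)·-1+(-1)·2 = 10
⇒ I^5 Θ^10

{"I": 5, "Θ": 10}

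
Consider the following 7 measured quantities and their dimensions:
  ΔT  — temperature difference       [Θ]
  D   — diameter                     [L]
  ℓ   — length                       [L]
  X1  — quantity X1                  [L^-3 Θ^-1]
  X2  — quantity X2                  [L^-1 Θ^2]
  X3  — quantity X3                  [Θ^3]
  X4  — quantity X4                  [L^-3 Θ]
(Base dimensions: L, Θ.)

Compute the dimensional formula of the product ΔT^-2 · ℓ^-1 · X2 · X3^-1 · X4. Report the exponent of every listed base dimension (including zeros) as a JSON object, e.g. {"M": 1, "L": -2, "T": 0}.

Write exponents as rows L,Θ / cols ΔT,D,ℓ,X1,X2,X3,X4:
  L: [ 0  1  1 -3 -1  0 -3]
  Θ: [ 1  0  0 -1  2  3  1]
  [L]: (-2)·0+(-1)·1+(1)·-1+(-1)·0+(1)·-3 = -5
  [Θ]: (-2)·1+(-1)·0+(1)·2+(-1)·3+(1)·1 = -2
⇒ L^-5 Θ^-2

{"L": -5, "Θ": -2}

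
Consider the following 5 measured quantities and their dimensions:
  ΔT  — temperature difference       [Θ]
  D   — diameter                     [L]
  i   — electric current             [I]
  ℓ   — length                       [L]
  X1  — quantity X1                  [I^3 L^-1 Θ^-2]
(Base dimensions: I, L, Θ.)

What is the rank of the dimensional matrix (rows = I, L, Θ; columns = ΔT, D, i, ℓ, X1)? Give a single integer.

Write exponents as rows I,L,Θ / cols ΔT,D,i,ℓ,X1:
  I: [ 0  0  1  0  3]
  L: [ 0  1  0  1 -1]
  Θ: [ 1  0  0  0 -2]
Row reduction gives pivot columns ΔT,D,i; rank = 3

3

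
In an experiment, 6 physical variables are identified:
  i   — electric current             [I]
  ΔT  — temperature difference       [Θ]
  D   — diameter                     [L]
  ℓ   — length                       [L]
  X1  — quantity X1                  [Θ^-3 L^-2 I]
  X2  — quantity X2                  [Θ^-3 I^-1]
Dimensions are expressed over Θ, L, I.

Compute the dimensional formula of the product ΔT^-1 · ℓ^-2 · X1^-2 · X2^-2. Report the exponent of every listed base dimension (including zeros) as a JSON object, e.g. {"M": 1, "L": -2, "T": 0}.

{"Θ": 11, "L": 2, "I": 0}

Write exponents as rows Θ,L,I / cols i,ΔT,D,ℓ,X1,X2:
  Θ: [ 0  1  0  0 -3 -3]
  L: [ 0  0  1  1 -2  0]
  I: [ 1  0  0  0  1 -1]
  [Θ]: (-1)·1+(-2)·0+(-2)·-3+(-2)·-3 = 11
  [L]: (-1)·0+(-2)·1+(-2)·-2+(-2)·0 = 2
  [I]: (-1)·0+(-2)·0+(-2)·1+(-2)·-1 = 0
⇒ Θ^11 L^2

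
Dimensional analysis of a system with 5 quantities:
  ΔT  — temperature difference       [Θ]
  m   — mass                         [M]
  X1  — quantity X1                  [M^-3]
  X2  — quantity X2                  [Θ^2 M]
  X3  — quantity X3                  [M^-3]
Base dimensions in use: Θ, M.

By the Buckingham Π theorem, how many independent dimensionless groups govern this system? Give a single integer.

Dimensional matrix (Θ×M by ΔT×m×X1×X2×X3):
  Θ: [ 1  0  0  2  0]
  M: [ 0  1 -3  1 -3]
Echelon form has 2 nonzero rows (pivots: ΔT,m)
5 vars − rank 2 = 3 Π groups

3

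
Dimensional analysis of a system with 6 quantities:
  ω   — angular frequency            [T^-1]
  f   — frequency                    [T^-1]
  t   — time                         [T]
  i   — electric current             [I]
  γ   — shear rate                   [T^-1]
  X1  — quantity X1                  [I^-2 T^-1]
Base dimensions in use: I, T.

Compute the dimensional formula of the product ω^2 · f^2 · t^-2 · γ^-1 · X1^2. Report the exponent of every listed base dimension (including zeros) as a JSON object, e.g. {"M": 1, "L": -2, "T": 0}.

{"I": -4, "T": -7}

Exponent matrix [I,T] × [ω,f,t,i,γ,X1]:
  I: [ 0  0  0  1  0 -2]
  T: [-1 -1  1  0 -1 -1]
  [I]: (2)·0+(2)·0+(-2)·0+(-1)·0+(2)·-2 = -4
  [T]: (2)·-1+(2)·-1+(-2)·1+(-1)·-1+(2)·-1 = -7
⇒ I^-4 T^-7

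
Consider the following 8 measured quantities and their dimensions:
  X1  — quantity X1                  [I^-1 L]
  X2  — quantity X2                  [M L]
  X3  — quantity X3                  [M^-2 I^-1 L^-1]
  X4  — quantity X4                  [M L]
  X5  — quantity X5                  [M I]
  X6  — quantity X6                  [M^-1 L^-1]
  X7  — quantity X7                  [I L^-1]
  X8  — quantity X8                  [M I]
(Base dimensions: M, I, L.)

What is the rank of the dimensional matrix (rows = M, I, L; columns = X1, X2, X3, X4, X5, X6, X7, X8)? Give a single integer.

2

Dimensional matrix (M×I×L by X1×X2×X3×X4×X5×X6×X7×X8):
  M: [ 0  1 -2  1  1 -1  0  1]
  I: [-1  0 -1  0  1  0  1  1]
  L: [ 1  1 -1  1  0 -1 -1  0]
RREF → pivots at {X1,X2} ⇒ r = 2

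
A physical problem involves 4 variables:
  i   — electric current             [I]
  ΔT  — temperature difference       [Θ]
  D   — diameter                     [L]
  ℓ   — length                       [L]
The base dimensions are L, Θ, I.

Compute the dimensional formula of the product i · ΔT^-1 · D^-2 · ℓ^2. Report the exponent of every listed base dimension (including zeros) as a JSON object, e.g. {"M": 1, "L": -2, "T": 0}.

{"L": 0, "Θ": -1, "I": 1}

Exponent matrix [L,Θ,I] × [i,ΔT,D,ℓ]:
  L: [ 0  0  1  1]
  Θ: [ 0  1  0  0]
  I: [ 1  0  0  0]
  [L]: (1)·0+(-1)·0+(-2)·1+(2)·1 = 0
  [Θ]: (1)·0+(-1)·1+(-2)·0+(2)·0 = -1
  [I]: (1)·1+(-1)·0+(-2)·0+(2)·0 = 1
⇒ Θ^-1 I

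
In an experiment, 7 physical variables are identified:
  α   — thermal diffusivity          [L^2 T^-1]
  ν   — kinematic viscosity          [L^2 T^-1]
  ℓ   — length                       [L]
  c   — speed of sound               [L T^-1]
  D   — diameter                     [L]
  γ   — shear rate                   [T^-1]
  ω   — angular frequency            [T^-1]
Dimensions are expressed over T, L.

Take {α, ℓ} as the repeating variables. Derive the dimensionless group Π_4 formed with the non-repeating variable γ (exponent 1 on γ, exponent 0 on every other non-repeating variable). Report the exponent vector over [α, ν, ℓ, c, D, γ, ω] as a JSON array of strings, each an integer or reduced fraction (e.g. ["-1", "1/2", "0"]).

Dimensional matrix (T×L by α×ν×ℓ×c×D×γ×ω):
  T: [-1 -1  0 -1  0 -1 -1]
  L: [ 2  2  1  1  1  0  0]
Echelon form has 2 nonzero rows (pivots: α,ℓ)
Repeat: α,ℓ; free: ν,c,D,γ,ω
RREF:
  r0: [   1    1    0    1    0    1    1]
  r1: [   0    0    1   -1    1   -2   -2]
Fix exponent of γ at 1, ν at 0, c at 0, D at 0, ω at 0; solve each RREF row for its pivot's exponent:
  r0: exp(α) + (1)·1 = 0 ⇒ exp(α) = -1
  r1: exp(ℓ) + (-2)·1 = 0 ⇒ exp(ℓ) = 2
Π_4 = α^-1 · ℓ^2 · γ

["-1", "0", "2", "0", "0", "1", "0"]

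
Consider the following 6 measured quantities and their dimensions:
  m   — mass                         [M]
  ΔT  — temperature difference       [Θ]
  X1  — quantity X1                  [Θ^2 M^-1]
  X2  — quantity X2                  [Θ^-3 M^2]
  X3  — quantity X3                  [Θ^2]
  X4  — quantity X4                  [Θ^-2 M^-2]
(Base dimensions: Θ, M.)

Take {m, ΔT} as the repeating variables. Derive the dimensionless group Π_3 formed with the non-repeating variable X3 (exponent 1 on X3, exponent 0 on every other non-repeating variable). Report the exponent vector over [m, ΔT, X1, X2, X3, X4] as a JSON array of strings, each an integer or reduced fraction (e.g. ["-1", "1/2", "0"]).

["0", "-2", "0", "0", "1", "0"]

Dimensional matrix (Θ×M by m×ΔT×X1×X2×X3×X4):
  Θ: [ 0  1  2 -3  2 -2]
  M: [ 1  0 -1  2  0 -2]
RREF → pivots at {m,ΔT} ⇒ r = 2
Repeat: m,ΔT; free: X1,X2,X3,X4
RREF:
  r0: [   1    0   -1    2    0   -2]
  r1: [   0    1    2   -3    2   -2]
Fix exponent of X3 at 1, X1 at 0, X2 at 0, X4 at 0; solve each RREF row for its pivot's exponent:
  r0: exp(m) + (0)·1 = 0 ⇒ exp(m) = 0
  r1: exp(ΔT) + (2)·1 = 0 ⇒ exp(ΔT) = -2
Π_3 = ΔT^-2 · X3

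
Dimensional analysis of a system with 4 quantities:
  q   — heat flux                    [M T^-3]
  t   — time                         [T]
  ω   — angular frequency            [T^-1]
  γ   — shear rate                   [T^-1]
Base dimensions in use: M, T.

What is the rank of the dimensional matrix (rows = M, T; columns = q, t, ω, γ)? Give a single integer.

2

Exponent matrix [M,T] × [q,t,ω,γ]:
  M: [ 1  0  0  0]
  T: [-3  1 -1 -1]
Echelon form has 2 nonzero rows (pivots: q,t)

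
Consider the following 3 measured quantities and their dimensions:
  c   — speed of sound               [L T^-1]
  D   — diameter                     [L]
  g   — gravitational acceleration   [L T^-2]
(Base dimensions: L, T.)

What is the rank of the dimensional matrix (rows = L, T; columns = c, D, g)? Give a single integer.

Write exponents as rows L,T / cols c,D,g:
  L: [ 1  1  1]
  T: [-1  0 -2]
Echelon form has 2 nonzero rows (pivots: c,D)

2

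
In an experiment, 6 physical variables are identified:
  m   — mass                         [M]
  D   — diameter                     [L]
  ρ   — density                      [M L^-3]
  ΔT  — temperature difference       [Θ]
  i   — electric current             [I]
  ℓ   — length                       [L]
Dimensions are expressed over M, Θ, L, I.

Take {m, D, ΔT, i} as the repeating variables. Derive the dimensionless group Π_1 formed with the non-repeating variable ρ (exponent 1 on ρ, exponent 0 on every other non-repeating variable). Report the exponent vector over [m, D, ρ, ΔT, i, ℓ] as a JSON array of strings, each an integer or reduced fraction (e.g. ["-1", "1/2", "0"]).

Dimensional matrix (M×Θ×L×I by m×D×ρ×ΔT×i×ℓ):
  M: [ 1  0  1  0  0  0]
  Θ: [ 0  0  0  1  0  0]
  L: [ 0  1 -3  0  0  1]
  I: [ 0  0  0  0  1  0]
RREF → pivots at {m,D,ΔT,i} ⇒ r = 4
Repeat: m,D,ΔT,i; free: ρ,ℓ
RREF:
  r0: [   1    0    1    0    0    0]
  r1: [   0    1   -3    0    0    1]
  r2: [   0    0    0    1    0    0]
  r3: [   0    0    0    0    1    0]
Fix exponent of ρ at 1, ℓ at 0; solve each RREF row for its pivot's exponent:
  r0: exp(m) + (1)·1 = 0 ⇒ exp(m) = -1
  r1: exp(D) + (-3)·1 = 0 ⇒ exp(D) = 3
  r2: exp(ΔT) + (0)·1 = 0 ⇒ exp(ΔT) = 0
  r3: exp(i) + (0)·1 = 0 ⇒ exp(i) = 0
Π_1 = m^-1 · D^3 · ρ

["-1", "3", "1", "0", "0", "0"]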